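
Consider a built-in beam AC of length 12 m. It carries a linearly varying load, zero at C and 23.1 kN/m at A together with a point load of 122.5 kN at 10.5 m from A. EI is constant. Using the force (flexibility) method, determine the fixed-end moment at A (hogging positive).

M_A = 186.4 kN·m

Take the two fixed-end moments M_A, M_C as redundants; the released structure is the simple span AC.
On the primary (simply-supported) span, the end slopes from the loading are:
  at A: triangular load, peak 23.1: w₀L³/(45EI) = 887/EI
  at C: triangular load, peak 23.1: 7w₀L³/(360EI) = 776.2/EI
  at A: point load 122.5 at a = 10.5: Pab(L + b)/(6LEI) = 361.8/EI
  at C: point load 122.5 at a = 10.5: Pab(L + a)/(6LEI) = 602.9/EI
  θ_A0 = 1249/EI,  θ_C0 = 1379/EI
Flexibility coefficients: a unit moment at one end gives L/(3EI) there and L/(6EI) at the far end, so f₁₁ = f₂₂ = 4/EI and f₁₂ = f₂₁ = 2/EI.
Compatibility — zero rotation at each built-in end:
  4 M_A + 2 M_C = 1249
  2 M_A + 4 M_C = 1379
Solving the pair gives M_A = 186.4 kN·m and M_C = 251.6 kN·m (hogging).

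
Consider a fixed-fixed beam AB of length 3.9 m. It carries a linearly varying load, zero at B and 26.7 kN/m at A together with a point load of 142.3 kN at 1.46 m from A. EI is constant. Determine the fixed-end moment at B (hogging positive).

Take the two fixed-end moments M_A, M_B as redundants; the released structure is the simple span AB.
On the primary (simply-supported) span, the end slopes from the loading are:
  at A: triangular load, peak 26.7: w₀L³/(45EI) = 35.2/EI
  at B: triangular load, peak 26.7: 7w₀L³/(360EI) = 30.8/EI
  at A: point load 142.3 at a = 1.46: Pab(L + b)/(6LEI) = 137.3/EI
  at B: point load 142.3 at a = 1.46: Pab(L + a)/(6LEI) = 116.1/EI
  θ_A0 = 172.5/EI,  θ_B0 = 146.9/EI
Flexibility coefficients: a unit moment at one end gives L/(3EI) there and L/(6EI) at the far end, so f₁₁ = f₂₂ = 1.3/EI and f₁₂ = f₂₁ = 0.65/EI.
Compatibility — zero rotation at each built-in end:
  1.3 M_A + 0.65 M_B = 172.5
  0.65 M_A + 1.3 M_B = 146.9
Solving the pair gives M_A = 101.6 kN·m and M_B = 62.2 kN·m (hogging).

M_B = 62.2 kN·m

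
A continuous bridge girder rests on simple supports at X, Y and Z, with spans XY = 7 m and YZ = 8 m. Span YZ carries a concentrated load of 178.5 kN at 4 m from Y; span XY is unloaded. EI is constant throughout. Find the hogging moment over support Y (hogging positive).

Take M_Y as the redundant. Released structure: two simple spans XY and YZ with a hinge at Y.
Discontinuity in slope at Y on the released structure — sum the simple-span end rotations:
  span YZ: point load 178.5 at a = 4: Pab(L + b)/(6LEI) = 714/EI
  relative rotation θ_0 = (0 + 714)/EI = 714/EI
A unit hogging moment at Y produces rotation L₁/(3EI) + L₂/(3EI) = 5/EI.
Slope continuity at Y: θ_0 = M_Y·5/EI, so M_Y = 714/5 = 142.8 kN·m (hogging).

M_Y = 142.8 kN·m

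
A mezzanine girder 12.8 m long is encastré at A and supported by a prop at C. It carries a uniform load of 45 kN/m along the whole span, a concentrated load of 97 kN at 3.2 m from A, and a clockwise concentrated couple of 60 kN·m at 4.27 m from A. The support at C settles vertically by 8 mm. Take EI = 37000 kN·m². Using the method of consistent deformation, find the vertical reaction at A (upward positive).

Remove the prop at C; the released (primary) structure is a cantilever built in at A.
Deflection at C on the released cantilever, summing each load's contribution:
  UDL 45: wL⁴/(8EI) = 150995/EI
  point load 97 at a = 3.2: Pa²(3L − a)/(6EI) = 5827/EI
  clockwise couple 60 at a = 4.27: M₀a(2L − a)/(2EI) = 2732/EI
  δ_0 = 159555/EI
Flexibility coefficient — unit upward force at C: δ_{CC} = L³/(3EI) = 699.1/EI.
With EI = 37000 kN·m²: δ_0 = 4.3123 m and δ_{CC} = 0.018893 m/kN.
Compatibility — the beam at C must follow the support down by 0.008 m: δ_0 − R_C·δ_{CC} = 0.008, so R_C = (4.3123 − 0.008)/0.018893 = 227.8 kN.
Vertical equilibrium: R_A = ΣP − R_C = 673 − 227.8 = 445.2 kN.

R_A = 445.2 kN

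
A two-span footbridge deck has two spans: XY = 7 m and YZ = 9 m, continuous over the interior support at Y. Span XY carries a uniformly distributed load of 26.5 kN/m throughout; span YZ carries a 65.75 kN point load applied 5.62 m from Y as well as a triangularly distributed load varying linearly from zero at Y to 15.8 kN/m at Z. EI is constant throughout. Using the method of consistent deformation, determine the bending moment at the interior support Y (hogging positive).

M_Y = 166.7 kN·m

Release continuity at Y by inserting a hinge; the redundant is the internal moment M_Y. The primary structure is two simply-supported spans XY and YZ.
End slopes at the hinge Y, treating each span as simply supported:
  span XY: UDL 26.5: wL³/(24EI) = 378.7/EI
  span YZ: point load 65.75 at a = 5.62: Pab(L + b)/(6LEI) = 286.3/EI
  span YZ: triangular load, peak 15.8: 7w₀L³/(360EI) = 224/EI
  relative rotation θ_0 = (378.7 + 510.3)/EI = 889/EI
A unit hogging moment at Y produces rotation L₁/(3EI) + L₂/(3EI) = 5.333/EI.
Slope continuity at Y: θ_0 = M_Y·5.333/EI, so M_Y = 889/5.333 = 166.7 kN·m (hogging).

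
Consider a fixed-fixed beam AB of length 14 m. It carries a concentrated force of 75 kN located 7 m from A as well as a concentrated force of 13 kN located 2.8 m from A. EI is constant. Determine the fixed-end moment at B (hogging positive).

Release both end moments; the primary structure is a simply-supported span AB with redundants M_A and M_B.
On the primary (simply-supported) span, the end slopes from the loading are:
  at A: point load 75 at a = 7: Pab(L + b)/(6LEI) = 918.8/EI
  at B: point load 75 at a = 7: Pab(L + a)/(6LEI) = 918.8/EI
  at A: point load 13 at a = 2.8: Pab(L + b)/(6LEI) = 122.3/EI
  at B: point load 13 at a = 2.8: Pab(L + a)/(6LEI) = 81.54/EI
  θ_A0 = 1041/EI,  θ_B0 = 1000/EI
Flexibility coefficients: a unit moment at one end gives L/(3EI) there and L/(6EI) at the far end, so f₁₁ = f₂₂ = 4.667/EI and f₁₂ = f₂₁ = 2.333/EI.
Compatibility — zero rotation at each built-in end:
  4.667 M_A + 2.333 M_B = 1041
  2.333 M_A + 4.667 M_B = 1000
Solving the pair gives M_A = 154.5 kN·m and M_B = 137.1 kN·m (hogging).

M_B = 137.1 kN·m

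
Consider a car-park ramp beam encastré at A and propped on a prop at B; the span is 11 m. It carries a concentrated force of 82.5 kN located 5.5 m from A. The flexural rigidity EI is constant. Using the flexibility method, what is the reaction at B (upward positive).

Choose R_B as the redundant. The primary structure is the cantilever fixed at A.
Primary-structure tip deflection at B by superposition:
  point load 82.5 at a = 5.5: Pa²(3L − a)/(6EI) = 11438/EI
Tip deflection under a unit load at B: L³/(3EI) = 443.7/EI.
The prop prevents deflection at B: R_B = δ_0/δ_{BB} = 11438/443.7 = 25.78 kN.

R_B = 25.78 kN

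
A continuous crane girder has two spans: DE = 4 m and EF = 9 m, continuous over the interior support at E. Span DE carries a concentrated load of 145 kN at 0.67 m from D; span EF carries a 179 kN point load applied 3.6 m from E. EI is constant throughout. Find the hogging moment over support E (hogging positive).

M_E = 228.7 kN·m

Insert a hinge at E; M_E is the redundant, and each span becomes simply supported.
Rotations at E on the released spans (each span's end-slope, ×1/EI):
  span DE: point load 145 at a = 0.67: Pab(L + a)/(6LEI) = 62.95/EI
  span EF: point load 179 at a = 3.6: Pab(L + b)/(6LEI) = 927.9/EI
  relative rotation θ_0 = (62.95 + 927.9)/EI = 990.9/EI
A unit hogging moment at E produces rotation L₁/(3EI) + L₂/(3EI) = 4.333/EI.
Slope continuity at E: θ_0 = M_E·4.333/EI, so M_E = 990.9/4.333 = 228.7 kN·m (hogging).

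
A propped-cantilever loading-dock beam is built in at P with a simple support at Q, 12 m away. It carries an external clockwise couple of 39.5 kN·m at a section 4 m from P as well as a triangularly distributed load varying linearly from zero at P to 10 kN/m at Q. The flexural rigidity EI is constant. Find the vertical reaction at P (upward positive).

R_P = 24.26 kN

Take the reaction at Q as the redundant and release it; the primary structure is a cantilever fixed at P.
Primary-structure tip deflection at Q by superposition:
  clockwise couple 39.5 at a = 4: M₀a(2L − a)/(2EI) = 1580/EI
  triangular load, peak 10 at the free end: 11w₀L⁴/(120EI) = 19008/EI
  δ_0 = 20588/EI
Tip deflection under a unit load at Q: L³/(3EI) = 576/EI.
Compatibility at Q: δ_0 − R_Q·δ_{QQ} = 0, so R_Q = 20588/576 = 35.74 kN.
Vertical equilibrium: R_P = ΣP − R_Q = 60 − 35.74 = 24.26 kN.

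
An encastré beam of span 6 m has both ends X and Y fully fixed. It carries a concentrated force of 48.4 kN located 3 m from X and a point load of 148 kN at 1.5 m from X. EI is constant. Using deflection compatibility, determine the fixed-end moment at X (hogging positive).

Release both end moments; the primary structure is a simply-supported span XY with redundants M_X and M_Y.
Simple-span end rotations at X and Y under the given loads:
  at X: point load 48.4 at a = 3: Pab(L + b)/(6LEI) = 108.9/EI
  at Y: point load 48.4 at a = 3: Pab(L + a)/(6LEI) = 108.9/EI
  at X: point load 148 at a = 1.5: Pab(L + b)/(6LEI) = 291.4/EI
  at Y: point load 148 at a = 1.5: Pab(L + a)/(6LEI) = 208.1/EI
  θ_X0 = 400.3/EI,  θ_Y0 = 317/EI
Flexibility coefficients: a unit moment at one end gives L/(3EI) there and L/(6EI) at the far end, so f₁₁ = f₂₂ = 2/EI and f₁₂ = f₂₁ = 1/EI.
Compatibility — zero rotation at each built-in end:
  2 M_X + 1 M_Y = 400.3
  1 M_X + 2 M_Y = 317
Solving the pair gives M_X = 161.2 kN·m and M_Y = 77.92 kN·m (hogging).

M_X = 161.2 kN·m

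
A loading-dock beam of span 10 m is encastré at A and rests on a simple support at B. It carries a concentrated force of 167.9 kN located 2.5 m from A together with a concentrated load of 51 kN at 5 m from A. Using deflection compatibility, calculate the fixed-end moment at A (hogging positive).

Choose R_B as the redundant. The primary structure is the cantilever fixed at A.
Deflection at B on the released cantilever, summing each load's contribution:
  point load 167.9 at a = 2.5: Pa²(3L − a)/(6EI) = 4810/EI
  point load 51 at a = 5: Pa²(3L − a)/(6EI) = 5312/EI
  δ_0 = 10122/EI
Flexibility coefficient — unit upward force at B: δ_{BB} = L³/(3EI) = 333.3/EI.
The prop prevents deflection at B: R_B = δ_0/δ_{BB} = 10122/333.3 = 30.37 kN.
Moment equilibrium about A: M_A = Σ(load moments about A) − R_B·L = 674.8 − 30.37×10 = 371.1 kN·m.

M_A = 371.1 kN·m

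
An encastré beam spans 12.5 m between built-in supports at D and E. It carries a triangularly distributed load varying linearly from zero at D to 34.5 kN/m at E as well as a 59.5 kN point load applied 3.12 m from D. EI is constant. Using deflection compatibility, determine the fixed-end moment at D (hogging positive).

Take the two fixed-end moments M_D, M_E as redundants; the released structure is the simple span DE.
On the primary (simply-supported) span, the end slopes from the loading are:
  at D: triangular load, peak 34.5: 7w₀L³/(360EI) = 1310/EI
  at E: triangular load, peak 34.5: w₀L³/(45EI) = 1497/EI
  at D: point load 59.5 at a = 3.12: Pab(L + b)/(6LEI) = 508/EI
  at E: point load 59.5 at a = 3.12: Pab(L + a)/(6LEI) = 362.7/EI
  θ_D0 = 1818/EI,  θ_E0 = 1860/EI
Flexibility coefficients: a unit moment at one end gives L/(3EI) there and L/(6EI) at the far end, so f₁₁ = f₂₂ = 4.167/EI and f₁₂ = f₂₁ = 2.083/EI.
Compatibility — zero rotation at each built-in end:
  4.167 M_D + 2.083 M_E = 1818
  2.083 M_D + 4.167 M_E = 1860
Solving the pair gives M_D = 284.2 kN·m and M_E = 304.3 kN·m (hogging).

M_D = 284.2 kN·m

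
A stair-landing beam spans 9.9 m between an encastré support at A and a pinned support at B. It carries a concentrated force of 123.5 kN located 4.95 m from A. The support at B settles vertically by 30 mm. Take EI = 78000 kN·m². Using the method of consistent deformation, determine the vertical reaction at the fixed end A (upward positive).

R_A = 92.14 kN

Choose R_B as the redundant. The primary structure is the cantilever fixed at A.
Deflection at B on the released cantilever, summing each load's contribution:
  point load 123.5 at a = 4.95: Pa²(3L − a)/(6EI) = 12482/EI
Tip deflection under a unit load at B: L³/(3EI) = 323.4/EI.
With EI = 78000 kN·m²: δ_0 = 0.16003 m and δ_{BB} = 0.004147 m/kN.
Compatibility — the beam at B must follow the support down by 0.03 m: δ_0 − R_B·δ_{BB} = 0.03, so R_B = (0.16003 − 0.03)/0.004147 = 31.36 kN.
Vertical equilibrium: R_A = ΣP − R_B = 123.5 − 31.36 = 92.14 kN.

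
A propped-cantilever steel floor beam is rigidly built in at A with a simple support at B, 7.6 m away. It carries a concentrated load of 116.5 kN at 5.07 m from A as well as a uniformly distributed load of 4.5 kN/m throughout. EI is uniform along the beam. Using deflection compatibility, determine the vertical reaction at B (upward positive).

Take the reaction at B as the redundant and release it; the primary structure is a cantilever fixed at A.
Free-end deflection of the primary structure under the applied loading (downward +):
  point load 116.5 at a = 5.07: Pa²(3L − a)/(6EI) = 8849/EI
  UDL 4.5: wL⁴/(8EI) = 1877/EI
  δ_0 = 10726/EI
Flexibility coefficient — unit upward force at B: δ_{BB} = L³/(3EI) = 146.3/EI.
The prop prevents deflection at B: R_B = δ_0/δ_{BB} = 10726/146.3 = 73.3 kN.

R_B = 73.3 kN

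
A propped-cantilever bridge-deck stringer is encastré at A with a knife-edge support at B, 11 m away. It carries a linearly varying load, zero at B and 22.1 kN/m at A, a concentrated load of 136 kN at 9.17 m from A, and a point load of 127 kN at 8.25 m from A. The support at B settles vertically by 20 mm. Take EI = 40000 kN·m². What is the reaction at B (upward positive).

Take the reaction at B as the redundant and release it; the primary structure is a cantilever fixed at A.
Downward deflection at the released point B due to the loads:
  triangular load, peak 22.1 at the fixed end: w₀L⁴/(30EI) = 10786/EI
  point load 136 at a = 9.17: Pa²(3L − a)/(6EI) = 45420/EI
  point load 127 at a = 8.25: Pa²(3L − a)/(6EI) = 35656/EI
  δ_0 = 91862/EI
Tip deflection under a unit load at B: L³/(3EI) = 443.7/EI.
With EI = 40000 kN·m²: δ_0 = 2.2966 m and δ_{BB} = 0.011092 m/kN.
Compatibility — the beam at B must follow the support down by 0.02 m: δ_0 − R_B·δ_{BB} = 0.02, so R_B = (2.2966 − 0.02)/0.011092 = 205.2 kN.

R_B = 205.2 kN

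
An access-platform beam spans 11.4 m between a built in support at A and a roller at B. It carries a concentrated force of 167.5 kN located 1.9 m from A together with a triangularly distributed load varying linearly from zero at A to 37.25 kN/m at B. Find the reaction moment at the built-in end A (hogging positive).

Remove the prop at B; the released (primary) structure is a cantilever built in at A.
Deflection at B on the released cantilever, summing each load's contribution:
  point load 167.5 at a = 1.9: Pa²(3L − a)/(6EI) = 3255/EI
  triangular load, peak 37.25 at the free end: 11w₀L⁴/(120EI) = 57671/EI
  δ_0 = 60926/EI
Tip deflection under a unit load at B: L³/(3EI) = 493.8/EI.
Compatibility at B: δ_0 − R_B·δ_{BB} = 0, so R_B = 60926/493.8 = 123.4 kN.
Moment equilibrium about A: M_A = Σ(load moments about A) − R_B·L = 1932 − 123.4×11.4 = 525.5 kN·m.

M_A = 525.5 kN·m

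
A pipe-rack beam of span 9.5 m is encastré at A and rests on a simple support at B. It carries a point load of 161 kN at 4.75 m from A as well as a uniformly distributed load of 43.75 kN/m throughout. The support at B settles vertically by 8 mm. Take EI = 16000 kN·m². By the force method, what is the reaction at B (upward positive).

R_B = 205.7 kN

Release the roller at B. Primary structure: cantilever fixed at A.
Deflection at B on the released cantilever, summing each load's contribution:
  point load 161 at a = 4.75: Pa²(3L − a)/(6EI) = 14379/EI
  UDL 43.75: wL⁴/(8EI) = 44543/EI
  δ_0 = 58922/EI
Flexibility coefficient — unit upward force at B: δ_{BB} = L³/(3EI) = 285.8/EI.
With EI = 16000 kN·m²: δ_0 = 3.6826 m and δ_{BB} = 0.017862 m/kN.
Compatibility — the beam at B must follow the support down by 0.008 m: δ_0 − R_B·δ_{BB} = 0.008, so R_B = (3.6826 − 0.008)/0.017862 = 205.7 kN.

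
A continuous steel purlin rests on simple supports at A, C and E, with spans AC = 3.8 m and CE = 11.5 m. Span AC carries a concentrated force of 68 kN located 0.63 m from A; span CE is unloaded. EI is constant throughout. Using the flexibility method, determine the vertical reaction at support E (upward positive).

R_E = -0.4499 kN

Take M_C as the redundant. Released structure: two simple spans AC and CE with a hinge at C.
End slopes at the hinge C, treating each span as simply supported:
  span AC: point load 68 at a = 0.63: Pab(L + a)/(6LEI) = 26.39/EI
  relative rotation θ_0 = (26.39 + 0)/EI = 26.39/EI
A unit hogging moment at C produces rotation L₁/(3EI) + L₂/(3EI) = 5.1/EI.
Compatibility: M_C·(L₁+L₂)/(3EI) = θ_0, giving M_C = 5.174 kN·m (hogging).
Span CE, ΣM about E: R_C^{CE}·11.5 = 0 + 5.174, so R_C^{CE} = 0.4499 kN and R_E = 0 − 0.4499 = -0.4499 kN.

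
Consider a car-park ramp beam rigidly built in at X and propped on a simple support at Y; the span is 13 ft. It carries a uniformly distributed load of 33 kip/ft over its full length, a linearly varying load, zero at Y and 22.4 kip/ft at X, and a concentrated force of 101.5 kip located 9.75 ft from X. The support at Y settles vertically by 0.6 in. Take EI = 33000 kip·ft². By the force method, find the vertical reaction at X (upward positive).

Release the roller at Y. Primary structure: cantilever fixed at X.
Free-end deflection of the primary structure under the applied loading (downward +):
  UDL 33: wL⁴/(8EI) = 117814/EI
  triangular load, peak 22.4 at the fixed end: w₀L⁴/(30EI) = 21326/EI
  point load 101.5 at a = 9.75: Pa²(3L − a)/(6EI) = 47038/EI
  δ_0 = 186178/EI
Flexibility coefficient — unit upward force at Y: δ_{YY} = L³/(3EI) = 732.3/EI.
With EI = 33000 kip·ft²: δ_0 = 5.6418 ft and δ_{YY} = 0.022192 ft/kip.
Compatibility — the beam at Y must follow the support down by 0.05 ft: δ_0 − R_Y·δ_{YY} = 0.05, so R_Y = (5.6418 − 0.05)/0.022192 = 252 kip.
Vertical equilibrium: R_X = ΣP − R_Y = 676.1 − 252 = 424.1 kip.

R_X = 424.1 kip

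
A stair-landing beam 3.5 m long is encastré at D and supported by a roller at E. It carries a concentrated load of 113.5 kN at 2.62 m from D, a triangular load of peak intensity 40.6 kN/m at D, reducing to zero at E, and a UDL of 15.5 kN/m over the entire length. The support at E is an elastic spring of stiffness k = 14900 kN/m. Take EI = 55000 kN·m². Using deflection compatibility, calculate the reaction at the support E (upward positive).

Take the reaction at E as the redundant and release it; the primary structure is a cantilever fixed at D.
Primary-structure tip deflection at E by superposition:
  point load 113.5 at a = 2.62: Pa²(3L − a)/(6EI) = 1023/EI
  triangular load, peak 40.6 at the fixed end: w₀L⁴/(30EI) = 203.1/EI
  UDL 15.5: wL⁴/(8EI) = 290.7/EI
  δ_0 = 1517/EI
Tip deflection under a unit load at E: L³/(3EI) = 14.29/EI.
With EI = 55000 kN·m²: δ_0 = 0.027583 m and δ_{EE} = 0.00026 m/kN.
Compatibility — the spring shortens by R_E/k under the reaction it provides: δ_0 − R_E·δ_{EE} = R_E/k. With 1/k = 0.000067 m/kN, R_E = δ_0 / (δ_{EE} + 1/k) = 0.027583 / (0.00026 + 0.000067) = 84.36 kN.

R_E = 84.36 kN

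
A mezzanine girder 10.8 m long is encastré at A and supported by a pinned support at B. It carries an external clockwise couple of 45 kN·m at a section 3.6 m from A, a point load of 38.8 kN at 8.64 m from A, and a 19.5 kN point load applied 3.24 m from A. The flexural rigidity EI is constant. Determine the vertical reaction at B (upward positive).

Remove the prop at B; the released (primary) structure is a cantilever built in at A.
Downward deflection at the released point B due to the loads:
  clockwise couple 45 at a = 3.6: M₀a(2L − a)/(2EI) = 1458/EI
  point load 38.8 at a = 8.64: Pa²(3L − a)/(6EI) = 11470/EI
  point load 19.5 at a = 3.24: Pa²(3L − a)/(6EI) = 994.9/EI
  δ_0 = 13923/EI
Tip deflection under a unit load at B: L³/(3EI) = 419.9/EI.
The prop prevents deflection at B: R_B = δ_0/δ_{BB} = 13923/419.9 = 33.16 kN.

R_B = 33.16 kN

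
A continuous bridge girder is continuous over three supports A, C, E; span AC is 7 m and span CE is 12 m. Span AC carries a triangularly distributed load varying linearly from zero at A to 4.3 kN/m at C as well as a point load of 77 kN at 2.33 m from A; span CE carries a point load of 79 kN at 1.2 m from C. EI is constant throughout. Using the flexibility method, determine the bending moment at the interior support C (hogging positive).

Insert a hinge at C; M_C is the redundant, and each span becomes simply supported.
Rotations at C on the released spans (each span's end-slope, ×1/EI):
  span AC: triangular load, peak 4.3: w₀L³/(45EI) = 32.78/EI
  span AC: point load 77 at a = 2.33: Pab(L + a)/(6LEI) = 186.1/EI
  span CE: point load 79 at a = 1.2: Pab(L + b)/(6LEI) = 324.2/EI
  relative rotation θ_0 = (218.9 + 324.2)/EI = 543.1/EI
A unit hogging moment at C produces rotation L₁/(3EI) + L₂/(3EI) = 6.333/EI.
Slope continuity at C: θ_0 = M_C·6.333/EI, so M_C = 543.1/6.333 = 85.75 kN·m (hogging).

M_C = 85.75 kN·m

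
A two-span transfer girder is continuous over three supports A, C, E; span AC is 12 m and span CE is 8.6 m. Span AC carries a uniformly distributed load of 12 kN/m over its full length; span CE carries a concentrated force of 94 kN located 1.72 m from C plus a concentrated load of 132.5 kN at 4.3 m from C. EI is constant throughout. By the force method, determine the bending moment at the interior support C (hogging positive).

M_C = 263.6 kN·m

Insert a hinge at C; M_C is the redundant, and each span becomes simply supported.
End slopes at the hinge C, treating each span as simply supported:
  span AC: UDL 12: wL³/(24EI) = 864/EI
  span CE: point load 94 at a = 1.72: Pab(L + b)/(6LEI) = 333.7/EI
  span CE: point load 132.5 at a = 4.3: Pab(L + b)/(6LEI) = 612.5/EI
  relative rotation θ_0 = (864 + 946.2)/EI = 1810/EI
A unit hogging moment at C produces rotation L₁/(3EI) + L₂/(3EI) = 6.867/EI.
Slope continuity at C: θ_0 = M_C·6.867/EI, so M_C = 1810/6.867 = 263.6 kN·m (hogging).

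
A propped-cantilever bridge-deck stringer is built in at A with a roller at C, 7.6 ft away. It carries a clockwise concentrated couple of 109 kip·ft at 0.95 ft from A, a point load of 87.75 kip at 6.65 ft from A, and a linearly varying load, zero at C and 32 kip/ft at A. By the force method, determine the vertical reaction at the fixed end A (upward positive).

R_A = 108.6 kip

Take the reaction at C as the redundant and release it; the primary structure is a cantilever fixed at A.
Primary-structure tip deflection at C by superposition:
  clockwise couple 109 at a = 0.95: M₀a(2L − a)/(2EI) = 737.8/EI
  point load 87.75 at a = 6.65: Pa²(3L − a)/(6EI) = 10445/EI
  triangular load, peak 32 at the fixed end: w₀L⁴/(30EI) = 3559/EI
  δ_0 = 14742/EI
Flexibility coefficient — unit upward force at C: δ_{CC} = L³/(3EI) = 146.3/EI.
Compatibility at C: δ_0 − R_C·δ_{CC} = 0, so R_C = 14742/146.3 = 100.7 kip.
Vertical equilibrium: R_A = ΣP − R_C = 209.3 − 100.7 = 108.6 kip.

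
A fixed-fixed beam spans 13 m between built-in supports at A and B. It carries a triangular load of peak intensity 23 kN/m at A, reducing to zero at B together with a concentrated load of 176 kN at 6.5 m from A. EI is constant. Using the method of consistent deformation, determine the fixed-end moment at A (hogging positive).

Take the two fixed-end moments M_A, M_B as redundants; the released structure is the simple span AB.
On the primary (simply-supported) span, the end slopes from the loading are:
  at A: triangular load, peak 23: w₀L³/(45EI) = 1123/EI
  at B: triangular load, peak 23: 7w₀L³/(360EI) = 982.5/EI
  at A: point load 176 at a = 6.5: Pab(L + b)/(6LEI) = 1859/EI
  at B: point load 176 at a = 6.5: Pab(L + a)/(6LEI) = 1859/EI
  θ_A0 = 2982/EI,  θ_B0 = 2842/EI
Flexibility coefficients: a unit moment at one end gives L/(3EI) there and L/(6EI) at the far end, so f₁₁ = f₂₂ = 4.333/EI and f₁₂ = f₂₁ = 2.167/EI.
Compatibility — zero rotation at each built-in end:
  4.333 M_A + 2.167 M_B = 2982
  2.167 M_A + 4.333 M_B = 2842
Solving the pair gives M_A = 480.4 kN·m and M_B = 415.6 kN·m (hogging).

M_A = 480.4 kN·m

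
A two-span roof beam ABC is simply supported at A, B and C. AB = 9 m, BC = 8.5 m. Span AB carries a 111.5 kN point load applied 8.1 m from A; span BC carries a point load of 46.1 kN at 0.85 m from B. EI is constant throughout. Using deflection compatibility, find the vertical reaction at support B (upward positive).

R_B = 155.7 kN

Take M_B as the redundant. Released structure: two simple spans AB and BC with a hinge at B.
End slopes at the hinge B, treating each span as simply supported:
  span AB: point load 111.5 at a = 8.1: Pab(L + a)/(6LEI) = 257.4/EI
  span BC: point load 46.1 at a = 0.85: Pab(L + b)/(6LEI) = 94.93/EI
  relative rotation θ_0 = (257.4 + 94.93)/EI = 352.3/EI
A unit hogging moment at B produces rotation L₁/(3EI) + L₂/(3EI) = 5.833/EI.
Slope continuity at B: θ_0 = M_B·5.833/EI, so M_B = 352.3/5.833 = 60.4 kN·m (hogging).
Span AB, ΣM about A with M_B applied at B: R_B^{AB}·9 = 903.1 + 60.4, so R_B^{AB} = 107.1 kN and R_A = 111.5 − 107.1 = 4.439 kN.
Span BC, ΣM about C: R_B^{BC}·8.5 = 352.7 + 60.4, so R_B^{BC} = 48.6 kN and R_C = 46.1 − 48.6 = -2.496 kN.
R_B = 107.1 + 48.6 = 155.7 kN.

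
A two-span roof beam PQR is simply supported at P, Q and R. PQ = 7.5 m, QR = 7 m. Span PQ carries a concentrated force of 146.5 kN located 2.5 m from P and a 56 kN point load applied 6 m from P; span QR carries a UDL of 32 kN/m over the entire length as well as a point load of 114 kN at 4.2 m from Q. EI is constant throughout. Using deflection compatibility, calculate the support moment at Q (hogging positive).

Insert a hinge at Q; M_Q is the redundant, and each span becomes simply supported.
Rotations at Q on the released spans (each span's end-slope, ×1/EI):
  span PQ: point load 146.5 at a = 2.5: Pab(L + a)/(6LEI) = 406.9/EI
  span PQ: point load 56 at a = 6: Pab(L + a)/(6LEI) = 151.2/EI
  span QR: UDL 32: wL³/(24EI) = 457.3/EI
  span QR: point load 114 at a = 4.2: Pab(L + b)/(6LEI) = 312.8/EI
  relative rotation θ_0 = (558.1 + 770.1)/EI = 1328/EI
A unit hogging moment at Q produces rotation L₁/(3EI) + L₂/(3EI) = 4.833/EI.
Compatibility: M_Q·(L₁+L₂)/(3EI) = θ_0, giving M_Q = 274.8 kN·m (hogging).

M_Q = 274.8 kN·m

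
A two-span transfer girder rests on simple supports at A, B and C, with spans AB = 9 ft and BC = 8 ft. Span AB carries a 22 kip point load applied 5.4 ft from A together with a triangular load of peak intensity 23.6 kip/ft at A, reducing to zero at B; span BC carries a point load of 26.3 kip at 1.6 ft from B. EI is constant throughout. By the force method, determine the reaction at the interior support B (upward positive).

Take M_B as the redundant. Released structure: two simple spans AB and BC with a hinge at B.
End slopes at the hinge B, treating each span as simply supported:
  span AB: point load 22 at a = 5.4: Pab(L + a)/(6LEI) = 114/EI
  span AB: triangular load, peak 23.6: 7w₀L³/(360EI) = 334.5/EI
  span BC: point load 26.3 at a = 1.6: Pab(L + b)/(6LEI) = 80.79/EI
  relative rotation θ_0 = (448.6 + 80.79)/EI = 529.4/EI
A unit hogging moment at B produces rotation L₁/(3EI) + L₂/(3EI) = 5.667/EI.
Compatibility: M_B·(L₁+L₂)/(3EI) = θ_0, giving M_B = 93.42 kip·ft (hogging).
Span AB, ΣM about A with M_B applied at B: R_B^{AB}·9 = 437.4 + 93.42, so R_B^{AB} = 58.98 kip and R_A = 128.2 − 58.98 = 69.22 kip.
Span BC, ΣM about C: R_B^{BC}·8 = 168.3 + 93.42, so R_B^{BC} = 32.72 kip and R_C = 26.3 − 32.72 = -6.417 kip.
R_B = 58.98 + 32.72 = 91.7 kip.

R_B = 91.7 kip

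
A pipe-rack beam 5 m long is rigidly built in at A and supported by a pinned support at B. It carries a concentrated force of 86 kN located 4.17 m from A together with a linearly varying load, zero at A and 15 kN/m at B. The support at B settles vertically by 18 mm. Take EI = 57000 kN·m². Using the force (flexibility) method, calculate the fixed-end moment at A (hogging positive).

M_A = 179.7 kN·m

Remove the prop at B; the released (primary) structure is a cantilever built in at A.
Deflection at B on the released cantilever, summing each load's contribution:
  point load 86 at a = 4.17: Pa²(3L − a)/(6EI) = 2699/EI
  triangular load, peak 15 at the free end: 11w₀L⁴/(120EI) = 859.4/EI
  δ_0 = 3559/EI
Flexibility coefficient — unit upward force at B: δ_{BB} = L³/(3EI) = 41.67/EI.
With EI = 57000 kN·m²: δ_0 = 0.062433 m and δ_{BB} = 0.000731 m/kN.
Compatibility — the beam at B must follow the support down by 0.018 m: δ_0 − R_B·δ_{BB} = 0.018, so R_B = (0.062433 − 0.018)/0.000731 = 60.78 kN.
Moment equilibrium about A: M_A = Σ(load moments about A) − R_B·L = 483.6 − 60.78×5 = 179.7 kN·m.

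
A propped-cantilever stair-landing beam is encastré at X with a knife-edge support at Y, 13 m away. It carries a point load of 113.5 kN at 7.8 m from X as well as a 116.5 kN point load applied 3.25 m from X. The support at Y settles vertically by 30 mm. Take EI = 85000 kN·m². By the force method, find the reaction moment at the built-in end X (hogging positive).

M_X = 541.6 kN·m

Remove the prop at Y; the released (primary) structure is a cantilever built in at X.
Primary-structure tip deflection at Y by superposition:
  point load 113.5 at a = 7.8: Pa²(3L − a)/(6EI) = 35908/EI
  point load 116.5 at a = 3.25: Pa²(3L − a)/(6EI) = 7332/EI
  δ_0 = 43240/EI
Flexibility coefficient — unit upward force at Y: δ_{YY} = L³/(3EI) = 732.3/EI.
With EI = 85000 kN·m²: δ_0 = 0.5087 m and δ_{YY} = 0.008616 m/kN.
Compatibility — the beam at Y must follow the support down by 0.03 m: δ_0 − R_Y·δ_{YY} = 0.03, so R_Y = (0.5087 − 0.03)/0.008616 = 55.56 kN.
Moment equilibrium about X: M_X = Σ(load moments about X) − R_Y·L = 1264 − 55.56×13 = 541.6 kN·m.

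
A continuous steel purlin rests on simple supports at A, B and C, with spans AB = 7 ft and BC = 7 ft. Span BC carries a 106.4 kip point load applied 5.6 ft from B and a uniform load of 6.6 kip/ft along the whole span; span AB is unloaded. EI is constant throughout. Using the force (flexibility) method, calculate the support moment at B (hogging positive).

Insert a hinge at B; M_B is the redundant, and each span becomes simply supported.
End slopes at the hinge B, treating each span as simply supported:
  span BC: point load 106.4 at a = 5.6: Pab(L + b)/(6LEI) = 166.8/EI
  span BC: UDL 6.6: wL³/(24EI) = 94.33/EI
  relative rotation θ_0 = (0 + 261.2)/EI = 261.2/EI
A unit hogging moment at B produces rotation L₁/(3EI) + L₂/(3EI) = 4.667/EI.
Slope continuity at B: θ_0 = M_B·4.667/EI, so M_B = 261.2/4.667 = 55.96 kip·ft (hogging).

M_B = 55.96 kip·ft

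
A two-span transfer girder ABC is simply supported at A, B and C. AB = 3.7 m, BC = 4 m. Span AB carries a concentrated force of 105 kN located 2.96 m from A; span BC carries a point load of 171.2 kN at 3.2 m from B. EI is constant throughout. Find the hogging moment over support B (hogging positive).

M_B = 61.03 kN·m

Release continuity at B by inserting a hinge; the redundant is the internal moment M_B. The primary structure is two simply-supported spans AB and BC.
End slopes at the hinge B, treating each span as simply supported:
  span AB: point load 105 at a = 2.96: Pab(L + a)/(6LEI) = 69/EI
  span BC: point load 171.2 at a = 3.2: Pab(L + b)/(6LEI) = 87.65/EI
  relative rotation θ_0 = (69 + 87.65)/EI = 156.7/EI
A unit hogging moment at B produces rotation L₁/(3EI) + L₂/(3EI) = 2.567/EI.
Compatibility: M_B·(L₁+L₂)/(3EI) = θ_0, giving M_B = 61.03 kN·m (hogging).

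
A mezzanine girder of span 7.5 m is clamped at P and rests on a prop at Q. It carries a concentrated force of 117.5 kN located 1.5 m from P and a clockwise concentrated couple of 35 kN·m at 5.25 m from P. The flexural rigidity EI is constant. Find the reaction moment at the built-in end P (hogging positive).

Take the reaction at Q as the redundant and release it; the primary structure is a cantilever fixed at P.
Downward deflection at the released point Q due to the loads:
  point load 117.5 at a = 1.5: Pa²(3L − a)/(6EI) = 925.3/EI
  clockwise couple 35 at a = 5.25: M₀a(2L − a)/(2EI) = 895.8/EI
  δ_0 = 1821/EI
Flexibility coefficient — unit upward force at Q: δ_{QQ} = L³/(3EI) = 140.6/EI.
Compatibility at Q: δ_0 − R_Q·δ_{QQ} = 0, so R_Q = 1821/140.6 = 12.95 kN.
Moment equilibrium about P: M_P = Σ(load moments about P) − R_Q·L = 211.2 − 12.95×7.5 = 114.1 kN·m.

M_P = 114.1 kN·m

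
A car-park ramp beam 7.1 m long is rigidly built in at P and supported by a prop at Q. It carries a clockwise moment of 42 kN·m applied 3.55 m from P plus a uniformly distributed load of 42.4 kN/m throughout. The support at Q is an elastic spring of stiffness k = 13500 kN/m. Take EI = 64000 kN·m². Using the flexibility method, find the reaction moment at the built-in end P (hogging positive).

M_P = 294.4 kN·m

Release the roller at Q. Primary structure: cantilever fixed at P.
Downward deflection at the released point Q due to the loads:
  clockwise couple 42 at a = 3.55: M₀a(2L − a)/(2EI) = 794/EI
  UDL 42.4: wL⁴/(8EI) = 13468/EI
  δ_0 = 14262/EI
Tip deflection under a unit load at Q: L³/(3EI) = 119.3/EI.
With EI = 64000 kN·m²: δ_0 = 0.22285 m and δ_{QQ} = 0.001864 m/kN.
Compatibility — the spring shortens by R_Q/k under the reaction it provides: δ_0 − R_Q·δ_{QQ} = R_Q/k. With 1/k = 0.000074 m/kN, R_Q = δ_0 / (δ_{QQ} + 1/k) = 0.22285 / (0.001864 + 0.000074) = 115 kN.
Moment equilibrium about P: M_P = Σ(load moments about P) − R_Q·L = 1111 − 115×7.1 = 294.4 kN·m.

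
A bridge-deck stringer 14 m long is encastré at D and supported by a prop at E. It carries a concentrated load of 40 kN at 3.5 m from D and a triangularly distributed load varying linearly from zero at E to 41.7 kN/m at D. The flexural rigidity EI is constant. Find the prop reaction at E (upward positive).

R_E = 61.82 kN

Remove the prop at E; the released (primary) structure is a cantilever built in at D.
Primary-structure tip deflection at E by superposition:
  point load 40 at a = 3.5: Pa²(3L − a)/(6EI) = 3144/EI
  triangular load, peak 41.7 at the fixed end: w₀L⁴/(30EI) = 53398/EI
  δ_0 = 56542/EI
Flexibility coefficient — unit upward force at E: δ_{EE} = L³/(3EI) = 914.7/EI.
Compatibility at E: δ_0 − R_E·δ_{EE} = 0, so R_E = 56542/914.7 = 61.82 kN.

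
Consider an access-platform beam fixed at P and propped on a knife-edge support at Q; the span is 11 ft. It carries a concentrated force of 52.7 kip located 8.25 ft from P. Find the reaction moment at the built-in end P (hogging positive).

Take the reaction at Q as the redundant and release it; the primary structure is a cantilever fixed at P.
Downward deflection at the released point Q due to the loads:
  point load 52.7 at a = 8.25: Pa²(3L − a)/(6EI) = 14796/EI
Tip deflection under a unit load at Q: L³/(3EI) = 443.7/EI.
Compatibility at Q: δ_0 − R_Q·δ_{QQ} = 0, so R_Q = 14796/443.7 = 33.35 kip.
Moment equilibrium about P: M_P = Σ(load moments about P) − R_Q·L = 434.8 − 33.35×11 = 67.93 kip·ft.

M_P = 67.93 kip·ft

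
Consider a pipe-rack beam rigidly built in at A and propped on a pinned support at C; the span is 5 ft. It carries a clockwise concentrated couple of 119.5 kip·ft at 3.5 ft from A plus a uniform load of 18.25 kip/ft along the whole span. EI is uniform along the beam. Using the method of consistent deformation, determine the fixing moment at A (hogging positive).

M_A = 13.41 kip·ft

Choose R_C as the redundant. The primary structure is the cantilever fixed at A.
Primary-structure tip deflection at C by superposition:
  clockwise couple 119.5 at a = 3.5: M₀a(2L − a)/(2EI) = 1359/EI
  UDL 18.25: wL⁴/(8EI) = 1426/EI
  δ_0 = 2785/EI
Tip deflection under a unit load at C: L³/(3EI) = 41.67/EI.
Compatibility at C: δ_0 − R_C·δ_{CC} = 0, so R_C = 2785/41.67 = 66.84 kip.
Moment equilibrium about A: M_A = Σ(load moments about A) − R_C·L = 347.6 − 66.84×5 = 13.41 kip·ft.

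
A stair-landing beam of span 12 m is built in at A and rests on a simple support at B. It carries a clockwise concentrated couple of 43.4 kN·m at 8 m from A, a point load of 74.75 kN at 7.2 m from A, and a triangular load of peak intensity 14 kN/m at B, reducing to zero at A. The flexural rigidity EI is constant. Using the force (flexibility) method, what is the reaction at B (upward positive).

R_B = 83.31 kN

Take the reaction at B as the redundant and release it; the primary structure is a cantilever fixed at A.
Free-end deflection of the primary structure under the applied loading (downward +):
  clockwise couple 43.4 at a = 8: M₀a(2L − a)/(2EI) = 2778/EI
  point load 74.75 at a = 7.2: Pa²(3L − a)/(6EI) = 18600/EI
  triangular load, peak 14 at the free end: 11w₀L⁴/(120EI) = 26611/EI
  δ_0 = 47989/EI
Tip deflection under a unit load at B: L³/(3EI) = 576/EI.
Compatibility at B: δ_0 − R_B·δ_{BB} = 0, so R_B = 47989/576 = 83.31 kN.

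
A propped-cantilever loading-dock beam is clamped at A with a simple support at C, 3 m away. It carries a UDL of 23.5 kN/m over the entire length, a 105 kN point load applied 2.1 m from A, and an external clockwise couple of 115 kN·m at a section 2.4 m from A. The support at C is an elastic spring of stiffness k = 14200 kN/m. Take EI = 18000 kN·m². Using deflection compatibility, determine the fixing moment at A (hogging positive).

Remove the prop at C; the released (primary) structure is a cantilever built in at A.
Free-end deflection of the primary structure under the applied loading (downward +):
  UDL 23.5: wL⁴/(8EI) = 237.9/EI
  point load 105 at a = 2.1: Pa²(3L − a)/(6EI) = 532.5/EI
  clockwise couple 115 at a = 2.4: M₀a(2L − a)/(2EI) = 496.8/EI
  δ_0 = 1267/EI
Flexibility coefficient — unit upward force at C: δ_{CC} = L³/(3EI) = 9/EI.
With EI = 18000 kN·m²: δ_0 = 0.070402 m and δ_{CC} = 0.0005 m/kN.
Compatibility — the spring shortens by R_C/k under the reaction it provides: δ_0 − R_C·δ_{CC} = R_C/k. With 1/k = 0.00007 m/kN, R_C = δ_0 / (δ_{CC} + 1/k) = 0.070402 / (0.0005 + 0.00007) = 123.4 kN.
Moment equilibrium about A: M_A = Σ(load moments about A) − R_C·L = 441.2 − 123.4×3 = 70.99 kN·m.

M_A = 70.99 kN·m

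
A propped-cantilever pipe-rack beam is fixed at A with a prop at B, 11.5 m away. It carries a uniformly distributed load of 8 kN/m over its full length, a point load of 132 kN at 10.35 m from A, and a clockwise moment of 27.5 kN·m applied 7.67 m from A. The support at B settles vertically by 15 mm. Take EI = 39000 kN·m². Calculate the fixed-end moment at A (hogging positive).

Choose R_B as the redundant. The primary structure is the cantilever fixed at A.
Downward deflection at the released point B due to the loads:
  UDL 8: wL⁴/(8EI) = 17490/EI
  point load 132 at a = 10.35: Pa²(3L − a)/(6EI) = 56914/EI
  clockwise couple 27.5 at a = 7.67: M₀a(2L − a)/(2EI) = 1617/EI
  δ_0 = 76021/EI
Flexibility coefficient — unit upward force at B: δ_{BB} = L³/(3EI) = 507/EI.
With EI = 39000 kN·m²: δ_0 = 1.9493 m and δ_{BB} = 0.012999 m/kN.
Compatibility — the beam at B must follow the support down by 0.015 m: δ_0 − R_B·δ_{BB} = 0.015, so R_B = (1.9493 − 0.015)/0.012999 = 148.8 kN.
Moment equilibrium about A: M_A = Σ(load moments about A) − R_B·L = 1923 − 148.8×11.5 = 211.5 kN·m.

M_A = 211.5 kN·m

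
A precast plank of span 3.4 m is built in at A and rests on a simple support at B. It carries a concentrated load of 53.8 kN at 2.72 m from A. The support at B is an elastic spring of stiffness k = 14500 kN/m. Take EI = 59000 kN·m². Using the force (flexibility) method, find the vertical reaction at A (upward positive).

R_A = 24.9 kN

Release the roller at B. Primary structure: cantilever fixed at A.
Free-end deflection of the primary structure under the applied loading (downward +):
  point load 53.8 at a = 2.72: Pa²(3L − a)/(6EI) = 496.2/EI
Tip deflection under a unit load at B: L³/(3EI) = 13.1/EI.
With EI = 59000 kN·m²: δ_0 = 0.00841 m and δ_{BB} = 0.000222 m/kN.
Compatibility — the spring shortens by R_B/k under the reaction it provides: δ_0 − R_B·δ_{BB} = R_B/k. With 1/k = 0.000069 m/kN, R_B = δ_0 / (δ_{BB} + 1/k) = 0.00841 / (0.000222 + 0.000069) = 28.9 kN.
Vertical equilibrium: R_A = ΣP − R_B = 53.8 − 28.9 = 24.9 kN.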